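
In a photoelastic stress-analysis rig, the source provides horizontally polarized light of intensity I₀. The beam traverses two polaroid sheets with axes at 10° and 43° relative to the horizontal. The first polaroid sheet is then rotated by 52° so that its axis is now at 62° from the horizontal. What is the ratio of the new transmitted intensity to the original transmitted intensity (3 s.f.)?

Before rotation:
I₁ = I₀ cos²(10° − 0°) = I₀ cos²(10°) = 0.9698 I₀.
I₂ = I₁ cos²(43° − 10°) = 0.9698 I₀ · cos²(33°) = 0.6822 I₀.
After rotation:
I₁ = I₀ cos²(62° − 0°) = I₀ cos²(62°) = 0.2204 I₀.
I₂ = I₁ cos²(43° − 62°) = 0.2204 I₀ · cos²(19°) = 0.197 I₀.
Ratio = 0.197 / 0.6822 = 0.2889.

I_new/I_old ≈ 0.289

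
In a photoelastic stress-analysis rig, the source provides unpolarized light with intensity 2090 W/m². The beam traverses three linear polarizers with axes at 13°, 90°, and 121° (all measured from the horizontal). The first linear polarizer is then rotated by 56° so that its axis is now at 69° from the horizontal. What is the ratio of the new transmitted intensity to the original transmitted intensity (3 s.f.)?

I_new/I_old ≈ 17.2

Before rotation:
Unpolarized light through the first polarizer → I₁ = ½ I₀, now polarized at 13°.
I₂ = I₁ cos²(90° − 13°) = 0.5 I₀ · cos²(77°) = 0.0253 I₀.
I₃ = I₂ cos²(121° − 90°) = 0.0253 I₀ · cos²(31°) = 0.01859 I₀.
After rotation:
Unpolarized light through the first polarizer → I₁ = ½ I₀, now polarized at 69°.
I₂ = I₁ cos²(90° − 69°) = 0.5 I₀ · cos²(21°) = 0.4358 I₀.
I₃ = I₂ cos²(121° − 90°) = 0.4358 I₀ · cos²(31°) = 0.3202 I₀.
Ratio = 0.3202 / 0.01859 = 17.22.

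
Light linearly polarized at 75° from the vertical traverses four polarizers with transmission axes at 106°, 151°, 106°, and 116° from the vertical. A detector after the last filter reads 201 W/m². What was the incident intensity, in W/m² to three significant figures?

I₁ = I₀ cos²(106° − 75°) = I₀ cos²(31°) = 0.7347 I₀.
I₂ = I₁ cos²(151° − 106°) = 0.7347 I₀ · cos²(45°) = 0.3674 I₀.
I₃ = I₂ cos²(106° − 151°) = 0.3674 I₀ · cos²(45°) = 0.1837 I₀.
I₄ = I₃ cos²(116° − 106°) = 0.1837 I₀ · cos²(10°) = 0.1781 I₀.
So 201 W/m² = 0.1781 I₀, giving I₀ = 201/0.1781 = 1128 W/m².

I₀ ≈ 1130 W/m²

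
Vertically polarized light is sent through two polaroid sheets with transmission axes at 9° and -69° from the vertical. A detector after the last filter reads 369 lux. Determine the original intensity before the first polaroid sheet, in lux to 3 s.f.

I₁ = I₀ cos²(9° − 0°) = I₀ cos²(9°) = 0.9755 I₀.
I₂ = I₁ cos²(-69° − 9°) = 0.9755 I₀ · cos²(78°) = 0.04217 I₀.
So 369 lux = 0.04217 I₀, giving I₀ = 369/0.04217 = 8750 lux.

I₀ ≈ 8750 lux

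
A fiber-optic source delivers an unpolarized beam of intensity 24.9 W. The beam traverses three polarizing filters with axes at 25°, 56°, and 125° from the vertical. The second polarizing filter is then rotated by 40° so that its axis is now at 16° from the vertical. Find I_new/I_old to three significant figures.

Before rotation:
Unpolarized light through the first polarizer → I₁ = ½ I₀, now polarized at 25°.
I₂ = I₁ cos²(56° − 25°) = 0.5 I₀ · cos²(31°) = 0.3674 I₀.
I₃ = I₂ cos²(125° − 56°) = 0.3674 I₀ · cos²(69°) = 0.04718 I₀.
After rotation:
Unpolarized light through the first polarizer → I₁ = ½ I₀, now polarized at 25°.
I₂ = I₁ cos²(16° − 25°) = 0.5 I₀ · cos²(9°) = 0.4878 I₀.
Angle between axes 2 and 3: 71°. I₃ = 0.4878 I₀ · cos²(71°) = 0.0517 I₀.
Ratio = 0.0517 / 0.04718 = 1.096.

I_new/I_old ≈ 1.10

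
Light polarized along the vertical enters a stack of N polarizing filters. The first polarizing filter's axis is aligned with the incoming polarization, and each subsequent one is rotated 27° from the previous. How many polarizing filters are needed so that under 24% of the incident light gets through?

N = 8

First polarizer is aligned with the polarization: full transmission.
Each further stage multiplies by cos²(27°) = 0.7939.
After N polarizers: T = 0.7939^(N−1). Require T < 0.24 ⇒ N−1 > ln(0.24)/ln(0.7939) = 6.18, so N−1 ≥ 7 and N = 8.
Check: N=8 gives T = 0.1988 < 0.24; N=7 gives T = 0.2504.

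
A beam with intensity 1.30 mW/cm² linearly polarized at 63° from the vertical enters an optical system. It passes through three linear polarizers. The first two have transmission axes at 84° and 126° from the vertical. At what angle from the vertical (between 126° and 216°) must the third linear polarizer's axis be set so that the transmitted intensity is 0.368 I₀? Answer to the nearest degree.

By Malus's law, I₁ = I₀ cos²(84° − 63°) = I₀ cos²(21°) = 0.8716 I₀.
I₂ = I₁ cos²(126° − 84°) = 0.8716 I₀ · cos²(42°) = 0.4813 I₀.
Need I₃/I₀ = 0.368, so cos²(θ − 126°) = 0.368 / 0.4813 = 0.7645.
θ − 126° = arccos(√0.7645) = 29.0°, giving θ ≈ 126 + 29.0 = 155.0°.

θ ≈ 155°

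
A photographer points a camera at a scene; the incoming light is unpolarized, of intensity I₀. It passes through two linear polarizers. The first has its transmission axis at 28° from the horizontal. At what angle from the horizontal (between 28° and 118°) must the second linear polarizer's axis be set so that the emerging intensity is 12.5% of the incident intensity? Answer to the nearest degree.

θ ≈ 88°

Unpolarized light through the first polarizer → I₁ = ½ I₀, now polarized at 28°.
Need I₂/I₀ = 0.125, so cos²(θ − 28°) = 0.125 / 0.5 = 0.25.
θ − 28° = arccos(√0.25) = 60.0°, giving θ ≈ 28 + 60.0 = 88.0°.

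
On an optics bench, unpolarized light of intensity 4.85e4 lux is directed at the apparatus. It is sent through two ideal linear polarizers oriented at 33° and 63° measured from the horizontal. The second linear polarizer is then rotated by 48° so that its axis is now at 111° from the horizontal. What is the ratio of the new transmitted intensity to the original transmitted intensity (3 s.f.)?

Before rotation:
Unpolarized light through the first polarizer → I₁ = ½ I₀, now polarized at 33°.
I₂ = I₁ cos²(63° − 33°) = 0.5 I₀ · cos²(30°) = 0.375 I₀.
After rotation:
Unpolarized light through the first polarizer → I₁ = ½ I₀, now polarized at 33°.
I₂ = I₁ cos²(111° − 33°) = 0.5 I₀ · cos²(78°) = 0.02161 I₀.
Ratio = 0.02161 / 0.375 = 0.05764.

I_new/I_old ≈ 0.0576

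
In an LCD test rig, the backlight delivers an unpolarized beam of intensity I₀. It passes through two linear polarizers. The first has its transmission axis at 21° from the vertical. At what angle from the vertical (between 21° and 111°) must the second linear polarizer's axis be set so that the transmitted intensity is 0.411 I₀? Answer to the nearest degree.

Unpolarized light through the first polarizer → I₁ = ½ I₀, now polarized at 21°.
Need I₂/I₀ = 0.411, so cos²(θ − 21°) = 0.411 / 0.5 = 0.822.
θ − 21° = arccos(√0.822) = 25.0°, giving θ ≈ 21 + 25.0 = 46.0°.

θ ≈ 46°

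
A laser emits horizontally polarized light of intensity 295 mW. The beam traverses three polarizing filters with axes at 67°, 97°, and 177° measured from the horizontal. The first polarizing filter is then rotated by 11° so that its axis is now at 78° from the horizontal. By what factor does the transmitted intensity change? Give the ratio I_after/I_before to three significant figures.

I_new/I_old ≈ 0.338

Before rotation:
By Malus's law, I₁ = I₀ cos²(67° − 0°) = I₀ cos²(67°) = 0.1527 I₀.
I₂ = I₁ cos²(97° − 67°) = 0.1527 I₀ · cos²(30°) = 0.1145 I₀.
I₃ = I₂ cos²(177° − 97°) = 0.1145 I₀ · cos²(80°) = 0.003453 I₀.
After rotation:
I₁ = I₀ cos²(78° − 0°) = I₀ cos²(78°) = 0.04323 I₀.
I₂ = I₁ cos²(97° − 78°) = 0.04323 I₀ · cos²(19°) = 0.03865 I₀.
I₃ = I₂ cos²(177° − 97°) = 0.03865 I₀ · cos²(80°) = 0.001165 I₀.
Ratio = 0.001165 / 0.003453 = 0.3375.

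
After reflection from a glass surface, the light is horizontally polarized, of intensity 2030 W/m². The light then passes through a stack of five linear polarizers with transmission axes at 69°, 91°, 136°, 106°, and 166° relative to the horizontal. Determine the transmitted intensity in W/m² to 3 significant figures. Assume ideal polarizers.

I ≈ 21.0 W/m²

I₁ = 2030 W/m² · cos²(69°) = 260.7 W/m².
I₂ = I₁ · cos²(22°) = 260.7 · 0.8597 = 224.1 W/m².
I₃ = I₂ · cos²(45°) = 224.1 · 0.5 = 112.1 W/m².
I₄ = I₃ · cos²(30°) = 112.1 · 0.75 = 84.05 W/m².
I₅ = I₄ · cos²(60°) = 84.05 · 0.25 = 21.01 W/m².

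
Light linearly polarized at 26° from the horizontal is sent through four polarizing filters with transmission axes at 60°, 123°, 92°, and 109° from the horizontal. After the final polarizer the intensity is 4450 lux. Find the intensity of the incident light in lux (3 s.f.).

I₀ ≈ 4.68e4 lux

By Malus's law, I₁ = I₀ cos²(60° − 26°) = I₀ cos²(34°) = 0.6873 I₀.
I₂ = I₁ cos²(123° − 60°) = 0.6873 I₀ · cos²(63°) = 0.1417 I₀.
I₃ = I₂ cos²(92° − 123°) = 0.1417 I₀ · cos²(31°) = 0.1041 I₀.
I₄ = I₃ cos²(109° − 92°) = 0.1041 I₀ · cos²(17°) = 0.09518 I₀.
So 4450 lux = 0.09518 I₀, giving I₀ = 4450/0.09518 = 4.675e+04 lux.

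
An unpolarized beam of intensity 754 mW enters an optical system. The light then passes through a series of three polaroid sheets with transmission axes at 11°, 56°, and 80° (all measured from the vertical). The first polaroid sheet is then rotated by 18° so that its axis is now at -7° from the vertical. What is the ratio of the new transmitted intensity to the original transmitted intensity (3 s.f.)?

I_new/I_old ≈ 0.412

Before rotation:
Unpolarized light through the first polarizer → I₁ = ½ I₀, now polarized at 11°.
I₂ = I₁ cos²(56° − 11°) = 0.5 I₀ · cos²(45°) = 0.25 I₀.
I₃ = I₂ cos²(80° − 56°) = 0.25 I₀ · cos²(24°) = 0.2086 I₀.
After rotation:
Unpolarized light through the first polarizer → I₁ = ½ I₀, now polarized at -7°.
I₂ = I₁ cos²(56° + 7°) = 0.5 I₀ · cos²(63°) = 0.1031 I₀.
I₃ = I₂ cos²(80° − 56°) = 0.1031 I₀ · cos²(24°) = 0.08601 I₀.
Ratio = 0.08601 / 0.2086 = 0.4122.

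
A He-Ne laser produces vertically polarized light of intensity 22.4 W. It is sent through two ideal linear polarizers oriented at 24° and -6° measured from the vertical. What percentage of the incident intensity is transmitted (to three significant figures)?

≈ 62.6%

By Malus's law, I₁ = 22.4 W · cos²(24°) = 18.69 W.
I₂ = I₁ · cos²(30°) = 18.69 · 0.75 = 14.02 W.
That is 62.59% of the incident intensity.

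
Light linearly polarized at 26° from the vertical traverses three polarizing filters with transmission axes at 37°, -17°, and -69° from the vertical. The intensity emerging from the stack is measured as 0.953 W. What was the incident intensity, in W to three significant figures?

I₁ = I₀ cos²(37° − 26°) = I₀ cos²(11°) = 0.9636 I₀.
I₂ = I₁ cos²(-17° − 37°) = 0.9636 I₀ · cos²(54°) = 0.3329 I₀.
I₃ = I₂ cos²(-69° + 17°) = 0.3329 I₀ · cos²(52°) = 0.1262 I₀.
So 0.953 W = 0.1262 I₀, giving I₀ = 0.953/0.1262 = 7.552 W.

I₀ ≈ 7.55 W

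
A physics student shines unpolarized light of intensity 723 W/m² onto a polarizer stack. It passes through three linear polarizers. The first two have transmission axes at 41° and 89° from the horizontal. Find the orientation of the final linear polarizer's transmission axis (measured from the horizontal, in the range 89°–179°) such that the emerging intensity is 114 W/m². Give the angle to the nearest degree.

Unpolarized light through the first polarizer → I₁ = ½ I₀, now polarized at 41°.
I₂ = I₁ cos²(89° − 41°) = 0.5 I₀ · cos²(48°) = 0.2239 I₀.
Target fraction: 114 / 723 W/m² = 0.1577 of I₀.
Need I₃/I₀ = 0.1577, so cos²(θ − 89°) = 0.1577 / 0.2239 = 0.7043.
θ − 89° = arccos(√0.7043) = 32.9°, giving θ ≈ 89 + 32.9 = 121.9°.

θ ≈ 122°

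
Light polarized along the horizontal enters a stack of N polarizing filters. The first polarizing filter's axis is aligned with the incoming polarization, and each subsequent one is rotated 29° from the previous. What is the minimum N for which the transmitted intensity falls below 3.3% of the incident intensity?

N = 14

First polarizer is aligned with the polarization: full transmission.
Each further stage multiplies by cos²(29°) = 0.765.
After N polarizers: T = 0.765^(N−1). Require T < 0.033 ⇒ N−1 > ln(0.033)/ln(0.765) = 12.73, so N−1 ≥ 13 and N = 14.
Check: N=14 gives T = 0.03071 < 0.033; N=13 gives T = 0.04015.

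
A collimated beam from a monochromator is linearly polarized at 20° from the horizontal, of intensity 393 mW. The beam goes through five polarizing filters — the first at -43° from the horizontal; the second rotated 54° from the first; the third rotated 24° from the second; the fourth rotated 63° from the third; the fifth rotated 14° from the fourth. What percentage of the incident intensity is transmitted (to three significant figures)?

I₁ = 393 mW · cos²(63°) = 81 mW.
I₂ = I₁ · cos²(54°) = 81 · 0.3455 = 27.98 mW.
I₃ = I₂ · cos²(24°) = 27.98 · 0.8346 = 23.36 mW.
I₄ = I₃ · cos²(63°) = 23.36 · 0.2061 = 4.814 mW.
I₅ = I₄ · cos²(14°) = 4.814 · 0.9415 = 4.532 mW.
That is 1.153% of the incident intensity.

≈ 1.15%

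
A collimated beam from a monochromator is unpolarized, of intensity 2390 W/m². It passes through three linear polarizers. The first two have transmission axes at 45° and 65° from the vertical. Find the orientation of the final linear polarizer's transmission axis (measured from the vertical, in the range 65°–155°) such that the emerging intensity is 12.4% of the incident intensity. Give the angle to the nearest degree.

θ ≈ 123°

Unpolarized light through the first polarizer → I₁ = ½ I₀, now polarized at 45°.
I₂ = I₁ cos²(65° − 45°) = 0.5 I₀ · cos²(20°) = 0.4415 I₀.
Need I₃/I₀ = 0.124, so cos²(θ − 65°) = 0.124 / 0.4415 = 0.2809.
θ − 65° = arccos(√0.2809) = 58.0°, giving θ ≈ 65 + 58.0 = 123.0°.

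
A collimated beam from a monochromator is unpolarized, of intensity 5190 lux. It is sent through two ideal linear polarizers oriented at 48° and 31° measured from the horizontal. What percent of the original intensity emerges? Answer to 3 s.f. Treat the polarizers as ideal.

≈ 45.7%

Unpolarized light through the first polarizer → I₁ = 5190 lux/2 = 2595 lux, polarized at 48°.
I₂ = I₁ · cos²(17°) = 2595 · 0.9145 = 2373 lux.
That is 45.73% of the incident intensity.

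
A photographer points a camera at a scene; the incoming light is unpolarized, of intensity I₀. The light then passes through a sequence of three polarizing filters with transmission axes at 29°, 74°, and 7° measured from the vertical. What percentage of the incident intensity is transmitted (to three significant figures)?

≈ 3.82%

Unpolarized light through the first polarizer → I₁ = ½ I₀, now polarized at 29°.
I₂ = I₁ cos²(74° − 29°) = 0.5 I₀ · cos²(45°) = 0.25 I₀.
I₃ = I₂ cos²(7° − 74°) = 0.25 I₀ · cos²(67°) = 0.03817 I₀.
That is 3.817% of the incident intensity.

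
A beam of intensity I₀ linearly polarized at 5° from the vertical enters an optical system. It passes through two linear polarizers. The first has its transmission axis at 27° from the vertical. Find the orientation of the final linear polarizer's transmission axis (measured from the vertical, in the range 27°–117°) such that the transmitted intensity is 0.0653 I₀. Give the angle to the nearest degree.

θ ≈ 101°

I₁ = I₀ cos²(27° − 5°) = I₀ cos²(22°) = 0.8597 I₀.
Need I₂/I₀ = 0.0653, so cos²(θ − 27°) = 0.0653 / 0.8597 = 0.07596.
θ − 27° = arccos(√0.07596) = 74.0°, giving θ ≈ 27 + 74.0 = 101.0°.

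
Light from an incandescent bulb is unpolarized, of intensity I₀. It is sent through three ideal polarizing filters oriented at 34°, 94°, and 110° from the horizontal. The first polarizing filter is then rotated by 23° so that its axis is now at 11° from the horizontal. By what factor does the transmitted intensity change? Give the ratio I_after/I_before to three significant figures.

I_new/I_old ≈ 0.0594

Before rotation:
Unpolarized light through the first polarizer → I₁ = ½ I₀, now polarized at 34°.
I₂ = I₁ cos²(94° − 34°) = 0.5 I₀ · cos²(60°) = 0.125 I₀.
I₃ = I₂ cos²(110° − 94°) = 0.125 I₀ · cos²(16°) = 0.1155 I₀.
After rotation:
Unpolarized light through the first polarizer → I₁ = ½ I₀, now polarized at 11°.
I₂ = I₁ cos²(94° − 11°) = 0.5 I₀ · cos²(83°) = 0.007426 I₀.
I₃ = I₂ cos²(110° − 94°) = 0.007426 I₀ · cos²(16°) = 0.006862 I₀.
Ratio = 0.006862 / 0.1155 = 0.05941.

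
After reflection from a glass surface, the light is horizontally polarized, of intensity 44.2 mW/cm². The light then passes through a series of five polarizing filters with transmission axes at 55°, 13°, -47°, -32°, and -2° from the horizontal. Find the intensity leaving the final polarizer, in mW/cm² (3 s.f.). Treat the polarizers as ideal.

I₁ = 44.2 mW/cm² · cos²(55°) = 14.54 mW/cm².
I₂ = I₁ · cos²(42°) = 14.54 · 0.5523 = 8.031 mW/cm².
I₃ = I₂ · cos²(60°) = 8.031 · 0.25 = 2.008 mW/cm².
I₄ = I₃ · cos²(15°) = 2.008 · 0.933 = 1.873 mW/cm².
I₅ = I₄ · cos²(30°) = 1.873 · 0.75 = 1.405 mW/cm².

I ≈ 1.40 mW/cm²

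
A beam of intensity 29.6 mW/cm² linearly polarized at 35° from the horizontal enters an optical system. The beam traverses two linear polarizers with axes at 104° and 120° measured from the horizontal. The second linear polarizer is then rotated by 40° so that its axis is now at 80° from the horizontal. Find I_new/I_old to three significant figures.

I_new/I_old ≈ 0.903

Before rotation:
I₁ = I₀ cos²(104° − 35°) = I₀ cos²(69°) = 0.1284 I₀.
I₂ = I₁ cos²(120° − 104°) = 0.1284 I₀ · cos²(16°) = 0.1187 I₀.
After rotation:
I₁ = I₀ cos²(104° − 35°) = I₀ cos²(69°) = 0.1284 I₀.
I₂ = I₁ cos²(80° − 104°) = 0.1284 I₀ · cos²(24°) = 0.1072 I₀.
Ratio = 0.1072 / 0.1187 = 0.9032.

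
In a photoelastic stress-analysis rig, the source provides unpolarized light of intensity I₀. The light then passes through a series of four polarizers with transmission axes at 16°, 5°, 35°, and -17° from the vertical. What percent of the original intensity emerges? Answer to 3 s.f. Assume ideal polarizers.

Unpolarized light through the first polarizer → I₁ = ½ I₀, now polarized at 16°.
I₂ = I₁ cos²(5° − 16°) = 0.5 I₀ · cos²(11°) = 0.4818 I₀.
I₃ = I₂ cos²(35° − 5°) = 0.4818 I₀ · cos²(30°) = 0.3613 I₀.
I₄ = I₃ cos²(-17° − 35°) = 0.3613 I₀ · cos²(52°) = 0.137 I₀.
That is 13.7% of the incident intensity.

≈ 13.7%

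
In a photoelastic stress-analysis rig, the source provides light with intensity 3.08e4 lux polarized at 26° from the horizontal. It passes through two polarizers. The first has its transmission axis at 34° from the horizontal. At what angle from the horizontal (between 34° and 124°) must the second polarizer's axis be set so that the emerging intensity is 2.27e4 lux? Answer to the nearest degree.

θ ≈ 64°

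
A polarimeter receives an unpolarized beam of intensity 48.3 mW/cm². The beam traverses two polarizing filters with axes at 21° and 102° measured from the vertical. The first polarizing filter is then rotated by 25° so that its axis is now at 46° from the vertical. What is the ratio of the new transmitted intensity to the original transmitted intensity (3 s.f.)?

I_new/I_old ≈ 12.8

Before rotation:
Unpolarized light through the first polarizer → I₁ = ½ I₀, now polarized at 21°.
I₂ = I₁ cos²(102° − 21°) = 0.5 I₀ · cos²(81°) = 0.01224 I₀.
After rotation:
Unpolarized light through the first polarizer → I₁ = ½ I₀, now polarized at 46°.
I₂ = I₁ cos²(102° − 46°) = 0.5 I₀ · cos²(56°) = 0.1563 I₀.
Ratio = 0.1563 / 0.01224 = 12.78.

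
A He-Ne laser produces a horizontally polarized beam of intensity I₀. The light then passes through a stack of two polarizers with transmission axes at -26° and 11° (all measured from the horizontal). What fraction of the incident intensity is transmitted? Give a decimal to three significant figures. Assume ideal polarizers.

By Malus's law, I₁ = I₀ cos²(-26° − 0°) = I₀ cos²(26°) = 0.8078 I₀.
I₂ = I₁ cos²(11° + 26°) = 0.8078 I₀ · cos²(37°) = 0.5152 I₀.
Transmitted fraction = 0.5152.

≈ 0.515 I₀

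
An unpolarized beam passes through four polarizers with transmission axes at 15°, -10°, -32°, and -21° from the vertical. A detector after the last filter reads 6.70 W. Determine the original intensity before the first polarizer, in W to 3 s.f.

I₀ ≈ 19.7 W

Unpolarized light through the first polarizer → I₁ = ½ I₀, now polarized at 15°.
I₂ = I₁ cos²(-10° − 15°) = 0.5 I₀ · cos²(25°) = 0.4107 I₀.
I₃ = I₂ cos²(-32° + 10°) = 0.4107 I₀ · cos²(22°) = 0.3531 I₀.
I₄ = I₃ cos²(-21° + 32°) = 0.3531 I₀ · cos²(11°) = 0.3402 I₀.
So 6.70 W = 0.3402 I₀, giving I₀ = 6.70/0.3402 = 19.69 W.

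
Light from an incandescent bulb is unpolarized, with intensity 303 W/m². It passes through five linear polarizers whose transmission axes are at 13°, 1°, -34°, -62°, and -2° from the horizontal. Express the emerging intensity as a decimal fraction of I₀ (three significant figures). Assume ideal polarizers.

I/I₀ ≈ 0.0626

Unpolarized light through the first polarizer → I₁ = 303 W/m²/2 = 151.5 W/m², polarized at 13°.
I₂ = I₁ · cos²(12°) = 151.5 · 0.9568 = 145 W/m².
I₃ = I₂ · cos²(35°) = 145 · 0.671 = 97.26 W/m².
I₄ = I₃ · cos²(28°) = 97.26 · 0.7796 = 75.83 W/m².
I₅ = I₄ · cos²(60°) = 75.83 · 0.25 = 18.96 W/m².
Transmitted fraction = 0.06256.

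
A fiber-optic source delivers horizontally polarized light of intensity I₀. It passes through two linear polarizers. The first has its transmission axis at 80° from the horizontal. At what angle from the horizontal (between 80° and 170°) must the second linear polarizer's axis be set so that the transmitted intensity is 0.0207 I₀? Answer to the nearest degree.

θ ≈ 114°

I₁ = I₀ cos²(80° − 0°) = I₀ cos²(80°) = 0.03015 I₀.
Need I₂/I₀ = 0.0207, so cos²(θ − 80°) = 0.0207 / 0.03015 = 0.6865.
θ − 80° = arccos(√0.6865) = 34.1°, giving θ ≈ 80 + 34.1 = 114.1°.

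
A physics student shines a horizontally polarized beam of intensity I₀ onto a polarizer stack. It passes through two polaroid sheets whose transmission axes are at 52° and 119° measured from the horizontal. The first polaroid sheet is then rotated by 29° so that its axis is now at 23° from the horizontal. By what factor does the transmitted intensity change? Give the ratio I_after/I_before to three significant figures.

I_new/I_old ≈ 0.160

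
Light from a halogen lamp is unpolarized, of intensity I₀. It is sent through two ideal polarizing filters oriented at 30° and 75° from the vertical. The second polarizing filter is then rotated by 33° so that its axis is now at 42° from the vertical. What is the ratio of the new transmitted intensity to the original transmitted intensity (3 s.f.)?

Before rotation:
Unpolarized light through the first polarizer → I₁ = ½ I₀, now polarized at 30°.
I₂ = I₁ cos²(75° − 30°) = 0.5 I₀ · cos²(45°) = 0.25 I₀.
After rotation:
Unpolarized light through the first polarizer → I₁ = ½ I₀, now polarized at 30°.
I₂ = I₁ cos²(42° − 30°) = 0.5 I₀ · cos²(12°) = 0.4784 I₀.
Ratio = 0.4784 / 0.25 = 1.914.

I_new/I_old ≈ 1.91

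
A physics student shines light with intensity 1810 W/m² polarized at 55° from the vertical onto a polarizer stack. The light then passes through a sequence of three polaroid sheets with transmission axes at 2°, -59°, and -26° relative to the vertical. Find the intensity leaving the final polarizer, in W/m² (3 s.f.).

By Malus's law, I₁ = 1810 W/m² · cos²(53°) = 655.5 W/m².
I₂ = I₁ · cos²(61°) = 655.5 · 0.235 = 154.1 W/m².
I₃ = I₂ · cos²(33°) = 154.1 · 0.7034 = 108.4 W/m².

I ≈ 108 W/m²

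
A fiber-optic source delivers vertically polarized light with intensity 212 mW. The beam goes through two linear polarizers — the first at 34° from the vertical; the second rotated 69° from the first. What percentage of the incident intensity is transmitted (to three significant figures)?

I₁ = 212 mW · cos²(34°) = 145.7 mW.
I₂ = I₁ · cos²(69°) = 145.7 · 0.1284 = 18.71 mW.
That is 8.827% of the incident intensity.

≈ 8.83%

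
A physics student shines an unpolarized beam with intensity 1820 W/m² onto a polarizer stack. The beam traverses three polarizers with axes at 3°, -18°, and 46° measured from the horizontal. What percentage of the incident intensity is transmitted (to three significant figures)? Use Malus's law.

Unpolarized light through the first polarizer → I₁ = 1820 W/m²/2 = 910 W/m², polarized at 3°.
I₂ = I₁ · cos²(21°) = 910 · 0.8716 = 793.1 W/m².
I₃ = I₂ · cos²(64°) = 793.1 · 0.1922 = 152.4 W/m².
That is 8.374% of the incident intensity.

≈ 8.37%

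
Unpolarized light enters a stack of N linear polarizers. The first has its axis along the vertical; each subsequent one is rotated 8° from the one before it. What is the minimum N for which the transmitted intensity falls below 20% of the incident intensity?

First polarizer halves the unpolarized light: factor 1/2.
Each further stage multiplies by cos²(8°) = 0.9806.
After N polarizers: T = 0.5·0.9806^(N−1). Require T < 0.20 ⇒ N−1 > ln(0.20/0.5)/ln(0.9806) = 46.85, so N−1 ≥ 47 and N = 48.
Check: N=48 gives T = 0.1994 < 0.20; N=47 gives T = 0.2033.

N = 48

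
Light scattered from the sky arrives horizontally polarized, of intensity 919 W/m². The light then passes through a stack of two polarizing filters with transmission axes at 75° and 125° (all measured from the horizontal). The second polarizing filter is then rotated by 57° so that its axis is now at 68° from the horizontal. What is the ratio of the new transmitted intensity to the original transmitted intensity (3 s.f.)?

Before rotation:
I₁ = I₀ cos²(75° − 0°) = I₀ cos²(75°) = 0.06699 I₀.
I₂ = I₁ cos²(125° − 75°) = 0.06699 I₀ · cos²(50°) = 0.02768 I₀.
After rotation:
I₁ = I₀ cos²(75° − 0°) = I₀ cos²(75°) = 0.06699 I₀.
I₂ = I₁ cos²(68° − 75°) = 0.06699 I₀ · cos²(7°) = 0.06599 I₀.
Ratio = 0.06599 / 0.02768 = 2.384.

I_new/I_old ≈ 2.38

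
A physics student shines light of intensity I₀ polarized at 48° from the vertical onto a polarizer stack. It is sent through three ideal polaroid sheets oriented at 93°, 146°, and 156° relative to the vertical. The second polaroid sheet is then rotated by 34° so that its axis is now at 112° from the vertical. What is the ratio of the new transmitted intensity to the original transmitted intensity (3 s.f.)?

I_new/I_old ≈ 1.32

Before rotation:
By Malus's law, I₁ = I₀ cos²(93° − 48°) = I₀ cos²(45°) = 0.5 I₀.
I₂ = I₁ cos²(146° − 93°) = 0.5 I₀ · cos²(53°) = 0.1811 I₀.
I₃ = I₂ cos²(156° − 146°) = 0.1811 I₀ · cos²(10°) = 0.1756 I₀.
After rotation:
I₁ = I₀ cos²(93° − 48°) = I₀ cos²(45°) = 0.5 I₀.
I₂ = I₁ cos²(112° − 93°) = 0.5 I₀ · cos²(19°) = 0.447 I₀.
I₃ = I₂ cos²(156° − 112°) = 0.447 I₀ · cos²(44°) = 0.2313 I₀.
Ratio = 0.2313 / 0.1756 = 1.317.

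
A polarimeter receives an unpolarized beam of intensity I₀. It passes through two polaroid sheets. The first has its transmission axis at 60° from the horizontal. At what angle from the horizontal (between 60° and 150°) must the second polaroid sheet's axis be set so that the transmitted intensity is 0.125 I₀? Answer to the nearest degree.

θ ≈ 120°

Unpolarized light through the first polarizer → I₁ = ½ I₀, now polarized at 60°.
Need I₂/I₀ = 0.125, so cos²(θ − 60°) = 0.125 / 0.5 = 0.25.
θ − 60° = arccos(√0.25) = 60.0°, giving θ ≈ 60 + 60.0 = 120.0°.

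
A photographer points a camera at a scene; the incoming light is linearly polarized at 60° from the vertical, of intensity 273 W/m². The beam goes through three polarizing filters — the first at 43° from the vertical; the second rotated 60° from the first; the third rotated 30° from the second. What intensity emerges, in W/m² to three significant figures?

I₁ = 273 W/m² · cos²(17°) = 249.7 W/m².
I₂ = I₁ · cos²(60°) = 249.7 · 0.25 = 62.42 W/m².
I₃ = I₂ · cos²(30°) = 62.42 · 0.75 = 46.81 W/m².

I ≈ 46.8 W/m²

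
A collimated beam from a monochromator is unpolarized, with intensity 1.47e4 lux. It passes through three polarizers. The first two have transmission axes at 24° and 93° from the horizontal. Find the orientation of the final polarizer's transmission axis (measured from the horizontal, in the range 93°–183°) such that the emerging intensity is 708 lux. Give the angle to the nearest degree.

Unpolarized light through the first polarizer → I₁ = ½ I₀, now polarized at 24°.
I₂ = I₁ cos²(93° − 24°) = 0.5 I₀ · cos²(69°) = 0.06421 I₀.
Target fraction: 708 / 1.47e4 lux = 0.04816 of I₀.
Need I₃/I₀ = 0.04816, so cos²(θ − 93°) = 0.04816 / 0.06421 = 0.75.
θ − 93° = arccos(√0.75) = 30.0°, giving θ ≈ 93 + 30.0 = 123.0°.

θ ≈ 123°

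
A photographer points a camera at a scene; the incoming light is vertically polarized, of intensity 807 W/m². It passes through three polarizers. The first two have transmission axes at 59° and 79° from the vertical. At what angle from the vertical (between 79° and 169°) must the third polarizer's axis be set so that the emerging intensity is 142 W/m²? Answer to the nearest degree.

By Malus's law, I₁ = I₀ cos²(59° − 0°) = I₀ cos²(59°) = 0.2653 I₀.
I₂ = I₁ cos²(79° − 59°) = 0.2653 I₀ · cos²(20°) = 0.2342 I₀.
Target fraction: 142 / 807 W/m² = 0.176 of I₀.
Need I₃/I₀ = 0.176, so cos²(θ − 79°) = 0.176 / 0.2342 = 0.7512.
θ − 79° = arccos(√0.7512) = 29.9°, giving θ ≈ 79 + 29.9 = 108.9°.

θ ≈ 109°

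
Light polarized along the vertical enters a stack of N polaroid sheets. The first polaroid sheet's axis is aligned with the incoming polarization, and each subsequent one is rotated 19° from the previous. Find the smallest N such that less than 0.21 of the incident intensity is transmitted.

First polarizer is aligned with the polarization: full transmission.
Each further stage multiplies by cos²(19°) = 0.894.
After N polarizers: T = 0.894^(N−1). Require T < 0.21 ⇒ N−1 > ln(0.21)/ln(0.894) = 13.93, so N−1 ≥ 14 and N = 15.
Check: N=15 gives T = 0.2083 < 0.21; N=14 gives T = 0.233.

N = 15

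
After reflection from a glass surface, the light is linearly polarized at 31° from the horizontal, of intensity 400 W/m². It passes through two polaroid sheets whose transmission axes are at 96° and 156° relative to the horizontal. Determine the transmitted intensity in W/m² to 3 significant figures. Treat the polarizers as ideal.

I ≈ 17.9 W/m²

By Malus's law, I₁ = 400 W/m² · cos²(65°) = 71.44 W/m².
I₂ = I₁ · cos²(60°) = 71.44 · 0.25 = 17.86 W/m².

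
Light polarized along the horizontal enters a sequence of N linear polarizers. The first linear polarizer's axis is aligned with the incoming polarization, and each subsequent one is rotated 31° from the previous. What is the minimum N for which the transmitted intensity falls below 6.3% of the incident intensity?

N = 10

First polarizer is aligned with the polarization: full transmission.
Each further stage multiplies by cos²(31°) = 0.7347.
After N polarizers: T = 0.7347^(N−1). Require T < 0.063 ⇒ N−1 > ln(0.063)/ln(0.7347) = 8.97, so N−1 ≥ 9 and N = 10.
Check: N=10 gives T = 0.0624 < 0.063; N=9 gives T = 0.08493.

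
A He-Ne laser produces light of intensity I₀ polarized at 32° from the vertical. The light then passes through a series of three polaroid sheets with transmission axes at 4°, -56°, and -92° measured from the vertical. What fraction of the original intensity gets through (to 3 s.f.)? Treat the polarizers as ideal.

By Malus's law, I₁ = I₀ cos²(4° − 32°) = I₀ cos²(28°) = 0.7796 I₀.
I₂ = I₁ cos²(-56° − 4°) = 0.7796 I₀ · cos²(60°) = 0.1949 I₀.
I₃ = I₂ cos²(-92° + 56°) = 0.1949 I₀ · cos²(36°) = 0.1276 I₀.
Transmitted fraction = 0.1276.

≈ 0.128 I₀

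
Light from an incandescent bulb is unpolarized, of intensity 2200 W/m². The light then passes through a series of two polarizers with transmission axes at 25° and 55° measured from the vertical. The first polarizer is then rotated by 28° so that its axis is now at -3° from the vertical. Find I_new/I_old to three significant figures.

I_new/I_old ≈ 0.374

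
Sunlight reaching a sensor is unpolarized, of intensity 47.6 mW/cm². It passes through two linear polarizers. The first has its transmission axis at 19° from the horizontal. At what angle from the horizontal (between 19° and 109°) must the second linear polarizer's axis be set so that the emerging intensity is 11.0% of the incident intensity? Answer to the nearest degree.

Unpolarized light through the first polarizer → I₁ = ½ I₀, now polarized at 19°.
Need I₂/I₀ = 0.11, so cos²(θ − 19°) = 0.11 / 0.5 = 0.22.
θ − 19° = arccos(√0.22) = 62.0°, giving θ ≈ 19 + 62.0 = 81.0°.

θ ≈ 81°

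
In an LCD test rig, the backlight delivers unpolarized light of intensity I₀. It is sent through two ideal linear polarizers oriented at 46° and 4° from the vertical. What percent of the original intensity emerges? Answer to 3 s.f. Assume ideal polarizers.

≈ 27.6%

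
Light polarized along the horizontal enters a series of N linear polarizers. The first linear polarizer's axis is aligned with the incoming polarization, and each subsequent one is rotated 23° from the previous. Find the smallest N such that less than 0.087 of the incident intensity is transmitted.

N = 16

First polarizer is aligned with the polarization: full transmission.
Each further stage multiplies by cos²(23°) = 0.8473.
After N polarizers: T = 0.8473^(N−1). Require T < 0.087 ⇒ N−1 > ln(0.087)/ln(0.8473) = 14.74, so N−1 ≥ 15 and N = 16.
Check: N=16 gives T = 0.08333 < 0.087; N=15 gives T = 0.09834.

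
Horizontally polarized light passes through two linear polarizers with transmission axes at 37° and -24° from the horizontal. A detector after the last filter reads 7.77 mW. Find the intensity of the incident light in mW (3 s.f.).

I₁ = I₀ cos²(37° − 0°) = I₀ cos²(37°) = 0.6378 I₀.
I₂ = I₁ cos²(-24° − 37°) = 0.6378 I₀ · cos²(61°) = 0.1499 I₀.
So 7.77 mW = 0.1499 I₀, giving I₀ = 7.77/0.1499 = 51.83 mW.

I₀ ≈ 51.8 mW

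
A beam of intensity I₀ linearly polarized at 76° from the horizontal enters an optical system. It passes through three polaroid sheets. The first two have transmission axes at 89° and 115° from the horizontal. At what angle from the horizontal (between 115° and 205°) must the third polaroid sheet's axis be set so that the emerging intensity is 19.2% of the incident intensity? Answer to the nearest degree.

θ ≈ 175°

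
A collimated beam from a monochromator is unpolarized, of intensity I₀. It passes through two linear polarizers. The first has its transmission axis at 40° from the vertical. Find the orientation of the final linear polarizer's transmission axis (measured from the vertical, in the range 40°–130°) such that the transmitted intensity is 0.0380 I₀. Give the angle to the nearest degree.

θ ≈ 114°

Unpolarized light through the first polarizer → I₁ = ½ I₀, now polarized at 40°.
Need I₂/I₀ = 0.038, so cos²(θ − 40°) = 0.038 / 0.5 = 0.076.
θ − 40° = arccos(√0.076) = 74.0°, giving θ ≈ 40 + 74.0 = 114.0°.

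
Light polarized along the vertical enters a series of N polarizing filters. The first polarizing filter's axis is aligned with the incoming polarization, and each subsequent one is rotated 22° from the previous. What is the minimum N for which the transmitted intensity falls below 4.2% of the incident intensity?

N = 22

First polarizer is aligned with the polarization: full transmission.
Each further stage multiplies by cos²(22°) = 0.8597.
After N polarizers: T = 0.8597^(N−1). Require T < 0.042 ⇒ N−1 > ln(0.042)/ln(0.8597) = 20.97, so N−1 ≥ 21 and N = 22.
Check: N=22 gives T = 0.04178 < 0.042; N=21 gives T = 0.0486.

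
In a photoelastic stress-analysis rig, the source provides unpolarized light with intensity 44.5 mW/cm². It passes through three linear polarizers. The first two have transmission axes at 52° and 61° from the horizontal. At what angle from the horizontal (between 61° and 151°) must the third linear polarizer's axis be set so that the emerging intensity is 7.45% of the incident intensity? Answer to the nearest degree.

θ ≈ 128°

Unpolarized light through the first polarizer → I₁ = ½ I₀, now polarized at 52°.
I₂ = I₁ cos²(61° − 52°) = 0.5 I₀ · cos²(9°) = 0.4878 I₀.
Need I₃/I₀ = 0.0745, so cos²(θ − 61°) = 0.0745 / 0.4878 = 0.1527.
θ − 61° = arccos(√0.1527) = 67.0°, giving θ ≈ 61 + 67.0 = 128.0°.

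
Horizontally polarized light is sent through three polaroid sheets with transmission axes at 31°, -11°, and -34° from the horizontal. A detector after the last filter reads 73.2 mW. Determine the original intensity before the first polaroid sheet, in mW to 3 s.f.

I₀ ≈ 213 mW

By Malus's law, I₁ = I₀ cos²(31° − 0°) = I₀ cos²(31°) = 0.7347 I₀.
I₂ = I₁ cos²(-11° − 31°) = 0.7347 I₀ · cos²(42°) = 0.4058 I₀.
I₃ = I₂ cos²(-34° + 11°) = 0.4058 I₀ · cos²(23°) = 0.3438 I₀.
So 73.2 mW = 0.3438 I₀, giving I₀ = 73.2/0.3438 = 212.9 mW.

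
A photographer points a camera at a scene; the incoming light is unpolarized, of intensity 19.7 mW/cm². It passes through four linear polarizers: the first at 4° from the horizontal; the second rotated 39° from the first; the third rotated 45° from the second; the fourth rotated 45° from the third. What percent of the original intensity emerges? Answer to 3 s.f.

Unpolarized light through the first polarizer → I₁ = 19.7 mW/cm²/2 = 9.85 mW/cm², polarized at 4°.
I₂ = I₁ · cos²(39°) = 9.85 · 0.604 = 5.949 mW/cm².
I₃ = I₂ · cos²(45°) = 5.949 · 0.5 = 2.974 mW/cm².
I₄ = I₃ · cos²(45°) = 2.974 · 0.5 = 1.487 mW/cm².
That is 7.549% of the incident intensity.

≈ 7.55%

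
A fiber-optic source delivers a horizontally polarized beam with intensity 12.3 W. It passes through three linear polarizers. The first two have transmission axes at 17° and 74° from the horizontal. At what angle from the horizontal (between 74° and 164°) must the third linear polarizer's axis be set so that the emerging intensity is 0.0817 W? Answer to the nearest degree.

θ ≈ 155°

By Malus's law, I₁ = I₀ cos²(17° − 0°) = I₀ cos²(17°) = 0.9145 I₀.
I₂ = I₁ cos²(74° − 17°) = 0.9145 I₀ · cos²(57°) = 0.2713 I₀.
Target fraction: 0.0817 / 12.3 W = 0.006642 of I₀.
Need I₃/I₀ = 0.006642, so cos²(θ − 74°) = 0.006642 / 0.2713 = 0.02449.
θ − 74° = arccos(√0.02449) = 81.0°, giving θ ≈ 74 + 81.0 = 155.0°.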